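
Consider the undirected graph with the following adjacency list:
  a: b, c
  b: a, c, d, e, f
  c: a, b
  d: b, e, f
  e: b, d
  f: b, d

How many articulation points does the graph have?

Removing b increases the component count from 1 to 2, so b is a cut vertex.
By contrast removing d leaves 1 component; it is not a cut vertex. No other vertex is a cut vertex either.

1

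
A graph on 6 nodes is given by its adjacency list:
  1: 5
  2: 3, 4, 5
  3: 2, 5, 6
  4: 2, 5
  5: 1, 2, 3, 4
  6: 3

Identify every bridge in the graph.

The edges on the cycle 5-2-3-5 are not bridges since each lies on that cycle.
But removing 3-6 disconnects 3 from 6; removing 5-1 disconnects 5 from 1 — these are bridges.

1-5, 3-6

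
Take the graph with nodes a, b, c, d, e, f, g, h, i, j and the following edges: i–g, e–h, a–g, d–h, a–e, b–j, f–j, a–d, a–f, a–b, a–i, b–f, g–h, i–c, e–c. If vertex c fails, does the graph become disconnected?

Deleting c leaves 1 component (was 1) (its neighbors e, i remain connected to each other), so c is not a cut vertex.

No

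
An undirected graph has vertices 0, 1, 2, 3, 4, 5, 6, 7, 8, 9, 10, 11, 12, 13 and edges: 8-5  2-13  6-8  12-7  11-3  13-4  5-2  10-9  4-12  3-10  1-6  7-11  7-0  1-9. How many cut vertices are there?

Removing 7 increases the component count from 1 to 2, so 7 is a cut vertex.
By contrast removing 3 leaves 1 component; it is not a cut vertex. No other vertex is a cut vertex either.

1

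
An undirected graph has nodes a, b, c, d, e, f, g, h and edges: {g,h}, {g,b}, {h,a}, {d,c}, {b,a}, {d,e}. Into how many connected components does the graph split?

f is isolated — a component by itself.
Starting from c we can reach c, d, e. That is one component of size 3.
Starting from a we can reach a, b, g, h. That is one component of size 4.
Total: 3 components.

3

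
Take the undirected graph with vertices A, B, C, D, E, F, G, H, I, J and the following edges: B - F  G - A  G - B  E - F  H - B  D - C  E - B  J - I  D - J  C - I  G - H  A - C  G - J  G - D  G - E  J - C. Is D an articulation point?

Deleting D leaves 1 component (was 1) (its neighbors C, G, J remain connected to each other), so D is not a cut vertex.

No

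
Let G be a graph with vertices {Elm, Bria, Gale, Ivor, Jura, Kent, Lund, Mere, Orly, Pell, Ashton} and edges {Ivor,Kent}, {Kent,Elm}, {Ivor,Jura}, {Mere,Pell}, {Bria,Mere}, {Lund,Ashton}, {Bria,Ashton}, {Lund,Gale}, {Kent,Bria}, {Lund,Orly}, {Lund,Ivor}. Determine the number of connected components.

1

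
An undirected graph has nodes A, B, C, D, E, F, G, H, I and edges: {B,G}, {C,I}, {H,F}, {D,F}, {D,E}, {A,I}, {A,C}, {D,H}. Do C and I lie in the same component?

From C we can reach A, C, I, which includes I.

Yes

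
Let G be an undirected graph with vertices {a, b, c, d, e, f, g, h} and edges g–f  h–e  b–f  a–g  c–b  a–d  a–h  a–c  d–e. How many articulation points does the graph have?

Removing a increases the component count from 1 to 2, so a is a cut vertex.
By contrast removing e leaves 1 component; it is not a cut vertex. No other vertex is a cut vertex either.

1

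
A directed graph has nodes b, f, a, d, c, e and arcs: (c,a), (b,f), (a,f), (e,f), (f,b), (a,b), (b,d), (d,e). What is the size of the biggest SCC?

4

{b, d, e, f} are all mutually reachable — one SCC of size 4.
{c} is an SCC by itself.
{a} is an SCC by itself.
The largest has 4 vertices.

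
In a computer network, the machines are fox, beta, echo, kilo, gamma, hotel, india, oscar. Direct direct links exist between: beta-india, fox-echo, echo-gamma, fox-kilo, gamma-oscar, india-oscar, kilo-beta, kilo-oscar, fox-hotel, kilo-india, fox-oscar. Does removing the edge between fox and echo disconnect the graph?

No

After removing fox-echo, the path fox-oscar-gamma-echo still connects them, so the edge is not a bridge.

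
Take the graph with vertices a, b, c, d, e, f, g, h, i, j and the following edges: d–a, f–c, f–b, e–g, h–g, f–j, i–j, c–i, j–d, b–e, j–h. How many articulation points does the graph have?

2

Removing d increases the component count from 1 to 2, so d is a cut vertex.
Removing j increases the component count from 1 to 2, so j is a cut vertex.
By contrast removing h leaves 1 component; it is not a cut vertex. No other vertex is a cut vertex either.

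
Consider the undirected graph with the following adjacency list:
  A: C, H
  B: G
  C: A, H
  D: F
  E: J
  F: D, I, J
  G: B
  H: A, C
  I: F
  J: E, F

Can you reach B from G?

Yes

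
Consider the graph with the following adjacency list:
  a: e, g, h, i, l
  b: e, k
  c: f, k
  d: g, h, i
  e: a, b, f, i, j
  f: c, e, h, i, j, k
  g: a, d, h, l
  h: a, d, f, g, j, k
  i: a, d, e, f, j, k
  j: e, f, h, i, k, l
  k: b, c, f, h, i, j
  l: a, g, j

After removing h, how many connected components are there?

1

With h gone, the remaining components are: {a, b, c, d, e, f, g, i, j, k, l}.
That is 1 component.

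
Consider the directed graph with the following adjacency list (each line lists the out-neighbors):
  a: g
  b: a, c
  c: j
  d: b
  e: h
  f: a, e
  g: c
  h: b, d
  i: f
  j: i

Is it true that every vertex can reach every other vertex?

From f we can reach every vertex (a, b, c, d, e, f, g, h, i, j), and every vertex can reach f (a, b, c, d, e, f, g, h, i, j). So the whole graph is one strongly connected component.

Yes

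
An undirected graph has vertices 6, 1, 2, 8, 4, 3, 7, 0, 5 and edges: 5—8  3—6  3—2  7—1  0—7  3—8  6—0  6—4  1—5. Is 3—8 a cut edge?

After removing 3—8, the path 3-6-0-7-1-5-8 still connects them, so the edge is not a bridge.

No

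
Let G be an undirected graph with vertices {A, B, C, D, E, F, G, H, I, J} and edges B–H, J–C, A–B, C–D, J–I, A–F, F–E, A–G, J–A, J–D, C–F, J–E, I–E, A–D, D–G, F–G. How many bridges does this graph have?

The edges on the cycle J-A-F-E-J are not bridges since each lies on that cycle.
But removing B–A disconnects B from A; removing B–H disconnects B from H — these are bridges.
That makes 2 bridges.

2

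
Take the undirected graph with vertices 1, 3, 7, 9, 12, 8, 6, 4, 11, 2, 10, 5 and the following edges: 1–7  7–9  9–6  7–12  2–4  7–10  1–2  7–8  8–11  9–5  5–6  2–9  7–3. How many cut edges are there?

6

The edges on the cycle 1-7-9-2-1 are not bridges since each lies on that cycle.
But removing 10–7 disconnects 10 from 7; removing 7–3 disconnects 7 from 3; removing 8–11 disconnects 8 from 11; removing 8–7 disconnects 8 from 7 — these are bridges.
In total 6 edges are bridges.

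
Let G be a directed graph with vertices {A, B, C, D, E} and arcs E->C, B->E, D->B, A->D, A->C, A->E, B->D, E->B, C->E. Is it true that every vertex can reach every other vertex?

There is no directed path from E to A, so the graph is not strongly connected.

No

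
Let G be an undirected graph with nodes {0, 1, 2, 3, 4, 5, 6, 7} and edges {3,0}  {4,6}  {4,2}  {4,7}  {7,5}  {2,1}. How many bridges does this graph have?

6

removing 7–5 disconnects 7 from 5; removing 1–2 disconnects 1 from 2; removing 4–7 disconnects 4 from 7; removing 3–0 disconnects 3 from 0 — these are bridges.
In total 6 edges are bridges.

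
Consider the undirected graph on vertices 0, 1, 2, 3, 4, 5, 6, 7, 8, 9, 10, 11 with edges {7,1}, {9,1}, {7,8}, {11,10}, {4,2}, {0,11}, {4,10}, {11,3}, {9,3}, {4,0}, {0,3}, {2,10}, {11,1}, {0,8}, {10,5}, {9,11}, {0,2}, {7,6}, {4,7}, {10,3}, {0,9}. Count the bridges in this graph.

2

The edges on the cycle 4-0-9-1-7-4 are not bridges since each lies on that cycle.
But removing 10 - 5 disconnects 10 from 5; removing 6 - 7 disconnects 6 from 7 — these are bridges.
That makes 2 bridges.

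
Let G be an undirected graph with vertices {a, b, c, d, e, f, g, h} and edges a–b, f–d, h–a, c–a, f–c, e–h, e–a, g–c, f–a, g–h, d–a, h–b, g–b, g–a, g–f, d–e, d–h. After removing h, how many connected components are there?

With h gone, the remaining components are: {a, b, c, d, e, f, g}.
That is 1 component.

1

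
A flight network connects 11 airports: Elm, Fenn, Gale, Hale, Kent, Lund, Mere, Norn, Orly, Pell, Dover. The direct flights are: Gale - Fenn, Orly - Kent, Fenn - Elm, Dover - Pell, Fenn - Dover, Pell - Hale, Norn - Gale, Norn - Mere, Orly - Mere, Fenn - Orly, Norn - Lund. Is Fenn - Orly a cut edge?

After removing Fenn - Orly, the path Fenn-Gale-Norn-Mere-Orly still connects them, so the edge is not a bridge.

No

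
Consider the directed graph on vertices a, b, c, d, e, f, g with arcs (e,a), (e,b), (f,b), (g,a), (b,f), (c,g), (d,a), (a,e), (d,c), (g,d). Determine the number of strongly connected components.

{c, d, g} are all mutually reachable — one SCC of size 3.
{a, e} are all mutually reachable — one SCC of size 2.
{b, f} are all mutually reachable — one SCC of size 2.
That gives 3 strongly connected components.

3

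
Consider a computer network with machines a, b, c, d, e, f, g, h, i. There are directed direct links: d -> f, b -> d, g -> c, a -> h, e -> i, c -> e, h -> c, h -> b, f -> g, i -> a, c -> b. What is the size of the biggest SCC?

9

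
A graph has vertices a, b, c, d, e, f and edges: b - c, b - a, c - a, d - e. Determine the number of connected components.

f is isolated — a component by itself.
Starting from d we can reach d, e. That is one component of size 2.
Starting from a we can reach a, b, c. That is one component of size 3.
Total: 3 components.

3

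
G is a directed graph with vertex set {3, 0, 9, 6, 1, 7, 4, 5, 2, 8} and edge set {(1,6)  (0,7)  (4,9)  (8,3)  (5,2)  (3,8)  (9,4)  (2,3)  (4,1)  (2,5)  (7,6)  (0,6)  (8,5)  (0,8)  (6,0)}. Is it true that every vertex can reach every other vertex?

No

There is no directed path from 2 to 6, so the graph is not strongly connected.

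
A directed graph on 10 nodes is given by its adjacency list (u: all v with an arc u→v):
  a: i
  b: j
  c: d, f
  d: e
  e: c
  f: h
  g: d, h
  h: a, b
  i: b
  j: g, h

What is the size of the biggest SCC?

10

{a, b, c, d, e, f, g, h, i, j} are all mutually reachable — one SCC of size 10.
The largest has 10 vertices.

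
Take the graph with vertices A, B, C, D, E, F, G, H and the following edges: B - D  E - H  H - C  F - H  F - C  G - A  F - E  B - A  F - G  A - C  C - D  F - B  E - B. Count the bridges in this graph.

0

The edges on the cycle F-G-A-B-E-F are not bridges since each lies on that cycle.
Every edge lies on some cycle, so there are no bridges.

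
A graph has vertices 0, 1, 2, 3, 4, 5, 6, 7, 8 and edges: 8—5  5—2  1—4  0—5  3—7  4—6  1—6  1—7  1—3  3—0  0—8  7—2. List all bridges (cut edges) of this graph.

none

The edges on the cycle 1-4-6-1 are not bridges since each lies on that cycle.
Every edge lies on some cycle, so there are no bridges.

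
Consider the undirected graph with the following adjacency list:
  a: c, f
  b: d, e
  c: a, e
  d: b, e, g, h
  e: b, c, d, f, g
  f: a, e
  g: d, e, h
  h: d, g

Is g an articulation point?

No

Deleting g leaves 1 component (was 1) (its neighbors d, e, h remain connected to each other), so g is not a cut vertex.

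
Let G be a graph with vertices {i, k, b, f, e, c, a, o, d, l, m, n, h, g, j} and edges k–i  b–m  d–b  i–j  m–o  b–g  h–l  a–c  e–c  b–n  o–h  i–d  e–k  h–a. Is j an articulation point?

Deleting j leaves 2 components (was 2), so j is not a cut vertex.

No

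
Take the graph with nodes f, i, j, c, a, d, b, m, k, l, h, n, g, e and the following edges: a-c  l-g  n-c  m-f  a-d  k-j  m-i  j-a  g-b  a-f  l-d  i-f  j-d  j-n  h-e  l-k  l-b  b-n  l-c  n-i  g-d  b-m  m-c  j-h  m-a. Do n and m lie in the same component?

Yes

From n we can reach a, b, c, d, e, f, g, h, i, j, k, l, m, n, which includes m.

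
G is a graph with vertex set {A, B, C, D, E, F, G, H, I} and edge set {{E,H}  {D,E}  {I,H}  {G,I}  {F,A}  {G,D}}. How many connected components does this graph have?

B is isolated — a component by itself.
C is isolated — a component by itself.
Starting from A we can reach A, F. That is one component of size 2.
Starting from D we can reach D, E, G, H, I. That is one component of size 5.
Total: 4 components.

4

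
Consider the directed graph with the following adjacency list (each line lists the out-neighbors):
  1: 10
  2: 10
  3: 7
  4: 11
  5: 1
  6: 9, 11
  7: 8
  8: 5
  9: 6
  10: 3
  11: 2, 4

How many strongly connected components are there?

4

{1, 3, 5, 7, 8, 10} are all mutually reachable — one SCC of size 6.
{4, 11} are all mutually reachable — one SCC of size 2.
{6, 9} are all mutually reachable — one SCC of size 2.
{2} is an SCC by itself.
That gives 4 strongly connected components.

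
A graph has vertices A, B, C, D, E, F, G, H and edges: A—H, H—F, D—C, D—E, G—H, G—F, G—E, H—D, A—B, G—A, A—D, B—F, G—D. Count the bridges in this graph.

1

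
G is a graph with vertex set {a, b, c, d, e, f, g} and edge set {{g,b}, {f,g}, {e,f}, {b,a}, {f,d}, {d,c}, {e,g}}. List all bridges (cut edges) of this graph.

a-b, b-g, c-d, d-f

The edges on the cycle e-f-g-e are not bridges since each lies on that cycle.
But removing g—b disconnects g from b; removing f—d disconnects f from d; removing b—a disconnects b from a; removing d—c disconnects d from c — these are bridges.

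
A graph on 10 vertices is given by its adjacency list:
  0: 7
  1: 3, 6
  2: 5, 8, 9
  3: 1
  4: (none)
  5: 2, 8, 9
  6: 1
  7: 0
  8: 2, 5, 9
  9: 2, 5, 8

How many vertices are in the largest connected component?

4

4 is isolated — a component by itself.
Starting from 0 we can reach 0, 7. That is one component of size 2.
Starting from 1 we can reach 1, 3, 6. That is one component of size 3.
Starting from 2 we can reach 2, 5, 8, 9. That is one component of size 4.
The largest has 4 vertices.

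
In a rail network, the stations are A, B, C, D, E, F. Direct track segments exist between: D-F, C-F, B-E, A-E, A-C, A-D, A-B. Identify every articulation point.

A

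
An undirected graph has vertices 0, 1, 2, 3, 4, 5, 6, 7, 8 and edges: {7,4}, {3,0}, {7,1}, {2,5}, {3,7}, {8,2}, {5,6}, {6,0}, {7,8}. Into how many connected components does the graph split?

1

Starting from 0 we can reach 0, 1, 2, 3, 4, 5, 6, 7, 8. That is one component of size 9.
Total: 1 component.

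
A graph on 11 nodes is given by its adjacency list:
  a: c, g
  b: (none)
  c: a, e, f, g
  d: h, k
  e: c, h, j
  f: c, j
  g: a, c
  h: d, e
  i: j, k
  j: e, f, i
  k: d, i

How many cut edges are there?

0

The edges on the cycle c-g-a-c are not bridges since each lies on that cycle.
Every edge lies on some cycle, so there are no bridges.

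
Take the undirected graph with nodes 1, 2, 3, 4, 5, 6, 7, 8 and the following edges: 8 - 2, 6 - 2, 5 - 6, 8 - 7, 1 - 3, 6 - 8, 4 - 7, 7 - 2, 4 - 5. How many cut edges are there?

The edges on the cycle 6-8-7-2-6 are not bridges since each lies on that cycle.
But removing 1 - 3 disconnects 1 from 3 — this is a bridge.

1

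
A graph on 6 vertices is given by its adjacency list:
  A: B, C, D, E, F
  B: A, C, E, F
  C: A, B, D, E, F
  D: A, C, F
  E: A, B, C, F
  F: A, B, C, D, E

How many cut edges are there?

0

The edges on the cycle A-E-C-A are not bridges since each lies on that cycle.
Every edge lies on some cycle, so there are no bridges.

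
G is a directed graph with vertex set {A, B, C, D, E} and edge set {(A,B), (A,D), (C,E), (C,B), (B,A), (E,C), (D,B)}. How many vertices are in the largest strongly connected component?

3

{A, B, D} are all mutually reachable — one SCC of size 3.
{C, E} are all mutually reachable — one SCC of size 2.
The largest has 3 vertices.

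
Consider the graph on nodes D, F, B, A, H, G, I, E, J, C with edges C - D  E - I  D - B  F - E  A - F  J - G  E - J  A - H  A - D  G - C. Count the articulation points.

Removing A increases the component count from 1 to 2, so A is a cut vertex.
Removing D increases the component count from 1 to 2, so D is a cut vertex.
Removing E increases the component count from 1 to 2, so E is a cut vertex.
By contrast removing H leaves 1 component; it is not a cut vertex. No other vertex is a cut vertex either.

3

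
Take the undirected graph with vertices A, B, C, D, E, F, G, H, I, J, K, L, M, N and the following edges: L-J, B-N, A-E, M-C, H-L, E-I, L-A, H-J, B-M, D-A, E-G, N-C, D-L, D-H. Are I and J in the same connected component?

From I we can reach A, D, E, G, H, I, J, L, which includes J.

Yes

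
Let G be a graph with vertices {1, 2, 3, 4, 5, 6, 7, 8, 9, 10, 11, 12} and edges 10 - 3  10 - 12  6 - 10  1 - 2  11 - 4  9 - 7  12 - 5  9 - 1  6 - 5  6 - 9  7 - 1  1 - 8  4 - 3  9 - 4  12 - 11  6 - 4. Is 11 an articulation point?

No

Deleting 11 leaves 1 component (was 1) (its neighbors 4, 12 remain connected to each other), so 11 is not a cut vertex.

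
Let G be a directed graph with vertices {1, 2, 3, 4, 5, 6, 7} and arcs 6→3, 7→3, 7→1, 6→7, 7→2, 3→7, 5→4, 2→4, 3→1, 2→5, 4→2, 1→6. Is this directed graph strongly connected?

There is no directed path from 2 to 3, so the graph is not strongly connected.

No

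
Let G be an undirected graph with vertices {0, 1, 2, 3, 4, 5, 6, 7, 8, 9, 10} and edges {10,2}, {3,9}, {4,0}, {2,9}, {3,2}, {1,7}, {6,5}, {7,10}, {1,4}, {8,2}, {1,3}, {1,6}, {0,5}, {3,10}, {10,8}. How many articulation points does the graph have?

1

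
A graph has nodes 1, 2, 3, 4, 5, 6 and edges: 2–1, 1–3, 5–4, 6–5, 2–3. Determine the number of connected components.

2

Starting from 4 we can reach 4, 5, 6. That is one component of size 3.
Starting from 1 we can reach 1, 2, 3. That is one component of size 3.
Total: 2 components.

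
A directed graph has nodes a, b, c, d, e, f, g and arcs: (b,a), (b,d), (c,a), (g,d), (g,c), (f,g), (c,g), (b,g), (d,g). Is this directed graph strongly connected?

No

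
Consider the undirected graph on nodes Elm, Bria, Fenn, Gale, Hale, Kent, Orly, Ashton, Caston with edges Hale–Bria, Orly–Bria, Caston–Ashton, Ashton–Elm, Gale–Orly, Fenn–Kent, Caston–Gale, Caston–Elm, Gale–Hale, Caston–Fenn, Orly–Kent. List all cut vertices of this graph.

Caston

Removing Caston increases the component count from 1 to 2, so Caston is a cut vertex.
By contrast removing Ashton leaves 1 component; it is not a cut vertex. No other vertex is a cut vertex either.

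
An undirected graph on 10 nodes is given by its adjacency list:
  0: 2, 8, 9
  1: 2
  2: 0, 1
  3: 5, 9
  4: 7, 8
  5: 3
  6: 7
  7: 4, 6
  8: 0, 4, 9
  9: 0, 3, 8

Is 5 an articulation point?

Deleting 5 leaves 1 component (was 1), so 5 is not a cut vertex.

No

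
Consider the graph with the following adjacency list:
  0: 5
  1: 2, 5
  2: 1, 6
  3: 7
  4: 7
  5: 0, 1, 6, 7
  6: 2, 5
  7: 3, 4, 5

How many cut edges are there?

The edges on the cycle 5-1-2-6-5 are not bridges since each lies on that cycle.
But removing 5-7 disconnects 5 from 7; removing 3-7 disconnects 3 from 7; removing 5-0 disconnects 5 from 0; removing 4-7 disconnects 4 from 7 — these are bridges.
That makes 4 bridges.

4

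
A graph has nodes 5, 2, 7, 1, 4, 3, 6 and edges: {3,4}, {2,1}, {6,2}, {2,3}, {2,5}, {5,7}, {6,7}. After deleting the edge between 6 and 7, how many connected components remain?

6 and 7 are still connected via 6-2-5-7, so the component count stays at 1.

1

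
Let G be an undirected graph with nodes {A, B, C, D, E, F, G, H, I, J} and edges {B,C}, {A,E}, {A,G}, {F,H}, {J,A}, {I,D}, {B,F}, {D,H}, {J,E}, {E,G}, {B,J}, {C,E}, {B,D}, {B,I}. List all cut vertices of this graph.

B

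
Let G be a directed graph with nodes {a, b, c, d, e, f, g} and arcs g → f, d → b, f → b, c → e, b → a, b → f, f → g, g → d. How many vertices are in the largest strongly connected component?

4

{b, d, f, g} are all mutually reachable — one SCC of size 4.
{a} is an SCC by itself.
{e} is an SCC by itself.
{c} is an SCC by itself.
The largest has 4 vertices.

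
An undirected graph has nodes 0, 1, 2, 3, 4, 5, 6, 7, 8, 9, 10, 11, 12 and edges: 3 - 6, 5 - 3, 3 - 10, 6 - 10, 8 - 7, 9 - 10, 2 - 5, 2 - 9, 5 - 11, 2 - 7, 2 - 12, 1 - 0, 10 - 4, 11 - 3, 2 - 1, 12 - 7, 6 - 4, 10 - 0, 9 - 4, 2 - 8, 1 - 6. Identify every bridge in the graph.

The edges on the cycle 5-11-3-5 are not bridges since each lies on that cycle.
Every edge lies on some cycle, so there are no bridges.

none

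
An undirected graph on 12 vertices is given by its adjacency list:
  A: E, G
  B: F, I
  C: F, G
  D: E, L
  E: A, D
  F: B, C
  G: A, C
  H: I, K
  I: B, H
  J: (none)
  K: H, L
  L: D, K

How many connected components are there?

J is isolated — a component by itself.
Starting from A we can reach A, B, C, D, E, F, G, H, I, K, L. That is one component of size 11.
Total: 2 components.

2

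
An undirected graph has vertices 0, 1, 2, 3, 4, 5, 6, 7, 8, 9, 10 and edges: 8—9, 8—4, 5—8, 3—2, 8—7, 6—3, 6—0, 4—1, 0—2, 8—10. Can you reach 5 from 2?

The component containing 2 is {0, 2, 3, 6}, and 5 is not in it.

No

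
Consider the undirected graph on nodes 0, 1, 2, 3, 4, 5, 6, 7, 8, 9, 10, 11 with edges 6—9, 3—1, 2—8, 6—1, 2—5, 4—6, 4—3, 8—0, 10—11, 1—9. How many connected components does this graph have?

7 is isolated — a component by itself.
Starting from 10 we can reach 10, 11. That is one component of size 2.
Starting from 0 we can reach 0, 2, 5, 8. That is one component of size 4.
Starting from 1 we can reach 1, 3, 4, 6, 9. That is one component of size 5.
Total: 4 components.

4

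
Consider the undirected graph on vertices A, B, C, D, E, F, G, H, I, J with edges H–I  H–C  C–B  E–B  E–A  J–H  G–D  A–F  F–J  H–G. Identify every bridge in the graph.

The edges on the cycle E-A-F-J-H-C-B-E are not bridges since each lies on that cycle.
But removing I–H disconnects I from H; removing D–G disconnects D from G; removing H–G disconnects H from G — these are bridges.

D-G, G-H, H-I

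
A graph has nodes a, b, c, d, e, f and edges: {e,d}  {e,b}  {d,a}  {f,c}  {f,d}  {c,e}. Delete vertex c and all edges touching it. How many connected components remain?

1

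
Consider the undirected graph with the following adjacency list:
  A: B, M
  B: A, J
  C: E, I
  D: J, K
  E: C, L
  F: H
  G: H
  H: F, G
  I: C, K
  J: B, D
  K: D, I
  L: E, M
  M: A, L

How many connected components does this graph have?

2

Starting from F we can reach F, G, H. That is one component of size 3.
Starting from A we can reach A, B, C, D, E, I, J, K, L, M. That is one component of size 10.
Total: 2 components.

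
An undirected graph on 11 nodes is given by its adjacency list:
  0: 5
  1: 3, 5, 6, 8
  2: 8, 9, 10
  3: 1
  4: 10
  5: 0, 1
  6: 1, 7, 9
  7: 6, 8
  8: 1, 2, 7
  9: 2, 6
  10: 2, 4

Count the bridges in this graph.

5

The edges on the cycle 1-8-2-9-6-1 are not bridges since each lies on that cycle.
But removing 0-5 disconnects 0 from 5; removing 2-10 disconnects 2 from 10; removing 1-5 disconnects 1 from 5; removing 3-1 disconnects 3 from 1 — these are bridges.
In total 5 edges are bridges.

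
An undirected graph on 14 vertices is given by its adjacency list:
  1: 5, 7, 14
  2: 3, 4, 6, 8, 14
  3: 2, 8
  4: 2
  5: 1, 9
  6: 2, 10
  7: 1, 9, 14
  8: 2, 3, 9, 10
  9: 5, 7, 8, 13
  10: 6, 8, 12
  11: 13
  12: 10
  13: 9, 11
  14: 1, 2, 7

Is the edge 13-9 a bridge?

Removing 13-9 leaves no path between 13 and 9: the component count goes from 1 to 2. So it is a bridge.

Yes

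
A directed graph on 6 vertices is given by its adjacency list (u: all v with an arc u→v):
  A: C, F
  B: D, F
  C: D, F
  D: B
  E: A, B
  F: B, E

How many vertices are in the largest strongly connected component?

{A, B, C, D, E, F} are all mutually reachable — one SCC of size 6.
The largest has 6 vertices.

6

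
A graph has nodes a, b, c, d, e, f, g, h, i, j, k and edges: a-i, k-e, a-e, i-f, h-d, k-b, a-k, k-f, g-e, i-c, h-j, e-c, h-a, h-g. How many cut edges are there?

The edges on the cycle h-g-e-a-h are not bridges since each lies on that cycle.
But removing h-j disconnects h from j; removing b-k disconnects b from k; removing h-d disconnects h from d — these are bridges.
That makes 3 bridges.

3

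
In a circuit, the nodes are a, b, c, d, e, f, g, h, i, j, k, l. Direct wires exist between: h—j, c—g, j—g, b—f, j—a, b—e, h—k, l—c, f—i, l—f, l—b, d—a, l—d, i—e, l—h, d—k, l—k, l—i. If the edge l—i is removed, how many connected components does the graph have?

1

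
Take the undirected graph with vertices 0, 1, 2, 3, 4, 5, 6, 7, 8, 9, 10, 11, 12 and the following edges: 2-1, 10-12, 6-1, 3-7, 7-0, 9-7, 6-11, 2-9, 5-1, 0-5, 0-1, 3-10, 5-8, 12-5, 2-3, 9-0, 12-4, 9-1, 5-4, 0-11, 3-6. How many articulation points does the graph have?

Removing 5 increases the component count from 1 to 2, so 5 is a cut vertex.
By contrast removing 10 leaves 1 component; it is not a cut vertex. No other vertex is a cut vertex either.

1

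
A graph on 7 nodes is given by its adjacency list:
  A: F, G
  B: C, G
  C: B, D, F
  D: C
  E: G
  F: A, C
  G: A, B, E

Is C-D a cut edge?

Removing C-D leaves no path between C and D: the component count goes from 1 to 2. So it is a bridge.

Yes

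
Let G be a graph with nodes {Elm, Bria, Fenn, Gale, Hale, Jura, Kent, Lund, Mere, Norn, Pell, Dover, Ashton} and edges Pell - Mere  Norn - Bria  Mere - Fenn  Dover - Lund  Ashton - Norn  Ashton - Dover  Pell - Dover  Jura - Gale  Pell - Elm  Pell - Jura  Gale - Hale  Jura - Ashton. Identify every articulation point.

Removing Gale increases the component count from 2 to 3, so Gale is a cut vertex.
Removing Jura increases the component count from 2 to 3, so Jura is a cut vertex.
Removing Mere increases the component count from 2 to 3, so Mere is a cut vertex.
Likewise Norn, Pell, Dover, Ashton are cut vertices.
By contrast removing Bria leaves 2 components; it is not a cut vertex. No other vertex is a cut vertex either.

Gale, Jura, Mere, Norn, Pell, Dover, Ashton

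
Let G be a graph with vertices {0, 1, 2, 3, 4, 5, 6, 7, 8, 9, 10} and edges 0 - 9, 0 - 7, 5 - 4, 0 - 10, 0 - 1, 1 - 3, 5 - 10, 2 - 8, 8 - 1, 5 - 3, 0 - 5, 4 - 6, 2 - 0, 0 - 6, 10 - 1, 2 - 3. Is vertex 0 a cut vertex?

Deleting 0 raises the number of components from 1 to 3, so 0 is a cut vertex.

Yes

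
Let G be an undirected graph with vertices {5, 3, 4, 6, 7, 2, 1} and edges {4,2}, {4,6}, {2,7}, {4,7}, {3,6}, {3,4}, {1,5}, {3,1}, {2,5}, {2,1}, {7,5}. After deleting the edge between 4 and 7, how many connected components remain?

1

4 and 7 are still connected via 4-2-7, so the component count stays at 1.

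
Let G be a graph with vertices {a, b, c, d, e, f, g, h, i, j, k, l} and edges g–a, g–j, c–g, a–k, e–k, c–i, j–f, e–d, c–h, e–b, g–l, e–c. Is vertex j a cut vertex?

Yes

Deleting j raises the number of components from 1 to 2, so j is a cut vertex.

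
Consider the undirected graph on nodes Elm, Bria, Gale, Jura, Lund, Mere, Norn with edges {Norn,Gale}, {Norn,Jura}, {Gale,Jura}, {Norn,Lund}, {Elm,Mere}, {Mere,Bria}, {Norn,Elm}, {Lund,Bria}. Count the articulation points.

Removing Norn increases the component count from 1 to 2, so Norn is a cut vertex.
By contrast removing Bria leaves 1 component; it is not a cut vertex. No other vertex is a cut vertex either.

1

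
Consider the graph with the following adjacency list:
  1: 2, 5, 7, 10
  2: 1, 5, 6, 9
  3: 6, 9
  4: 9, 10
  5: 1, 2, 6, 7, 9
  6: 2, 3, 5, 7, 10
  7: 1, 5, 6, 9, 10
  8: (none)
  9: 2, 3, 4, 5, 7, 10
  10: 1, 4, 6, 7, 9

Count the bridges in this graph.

The edges on the cycle 9-3-6-2-5-9 are not bridges since each lies on that cycle.
Every edge lies on some cycle, so there are no bridges.

0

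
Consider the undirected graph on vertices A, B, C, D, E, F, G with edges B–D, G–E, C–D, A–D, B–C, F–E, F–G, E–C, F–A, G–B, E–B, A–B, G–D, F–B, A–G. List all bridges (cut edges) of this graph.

none

The edges on the cycle F-A-G-F are not bridges since each lies on that cycle.
Every edge lies on some cycle, so there are no bridges.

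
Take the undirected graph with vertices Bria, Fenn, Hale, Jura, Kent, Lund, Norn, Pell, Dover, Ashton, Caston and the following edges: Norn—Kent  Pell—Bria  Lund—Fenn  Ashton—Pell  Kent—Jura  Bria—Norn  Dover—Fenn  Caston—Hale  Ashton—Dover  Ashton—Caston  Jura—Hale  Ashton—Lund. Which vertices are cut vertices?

Ashton

Removing Ashton increases the component count from 1 to 2, so Ashton is a cut vertex.
By contrast removing Norn leaves 1 component; it is not a cut vertex. No other vertex is a cut vertex either.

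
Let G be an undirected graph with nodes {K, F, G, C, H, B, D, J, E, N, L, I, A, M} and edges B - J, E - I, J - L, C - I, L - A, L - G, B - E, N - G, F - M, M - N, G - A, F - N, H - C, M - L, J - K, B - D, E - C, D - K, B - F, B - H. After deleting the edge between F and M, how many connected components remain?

F and M are still connected via F-N-M, so the component count stays at 1.

1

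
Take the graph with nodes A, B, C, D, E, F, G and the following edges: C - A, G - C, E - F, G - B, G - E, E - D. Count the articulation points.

3

Removing C increases the component count from 1 to 2, so C is a cut vertex.
Removing E increases the component count from 1 to 3, so E is a cut vertex.
Removing G increases the component count from 1 to 3, so G is a cut vertex.
By contrast removing B leaves 1 component; it is not a cut vertex. No other vertex is a cut vertex either.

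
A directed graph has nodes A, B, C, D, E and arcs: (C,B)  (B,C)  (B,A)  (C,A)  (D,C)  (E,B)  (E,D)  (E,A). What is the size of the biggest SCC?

2

{B, C} are all mutually reachable — one SCC of size 2.
{D} is an SCC by itself.
{A} is an SCC by itself.
{E} is an SCC by itself.
The largest has 2 vertices.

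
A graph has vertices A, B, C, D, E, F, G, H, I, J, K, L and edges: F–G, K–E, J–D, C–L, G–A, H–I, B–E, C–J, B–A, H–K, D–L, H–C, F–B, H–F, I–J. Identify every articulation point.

H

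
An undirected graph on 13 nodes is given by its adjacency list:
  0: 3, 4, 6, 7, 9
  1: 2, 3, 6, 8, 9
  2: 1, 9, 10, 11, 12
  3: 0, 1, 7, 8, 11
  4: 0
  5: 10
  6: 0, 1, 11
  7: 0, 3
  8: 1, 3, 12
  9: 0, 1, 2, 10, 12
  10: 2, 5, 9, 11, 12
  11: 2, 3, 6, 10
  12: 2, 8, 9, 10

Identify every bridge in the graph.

The edges on the cycle 9-12-10-11-3-1-2-9 are not bridges since each lies on that cycle.
But removing 0-4 disconnects 0 from 4; removing 5-10 disconnects 5 from 10 — these are bridges.

0-4, 10-5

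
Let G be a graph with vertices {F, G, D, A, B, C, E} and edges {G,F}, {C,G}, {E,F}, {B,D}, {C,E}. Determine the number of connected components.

3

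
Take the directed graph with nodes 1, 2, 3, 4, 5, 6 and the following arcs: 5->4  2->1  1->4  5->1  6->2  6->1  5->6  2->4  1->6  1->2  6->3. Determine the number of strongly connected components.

{1, 2, 6} are all mutually reachable — one SCC of size 3.
{5} is an SCC by itself.
{4} is an SCC by itself.
{3} is an SCC by itself.
That gives 4 strongly connected components.

4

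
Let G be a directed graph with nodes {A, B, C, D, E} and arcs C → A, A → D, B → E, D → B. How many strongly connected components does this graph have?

{A} is an SCC by itself.
{D} is an SCC by itself.
{B} is an SCC by itself.
{C} is an SCC by itself.
{E} is an SCC by itself.
That gives 5 strongly connected components.

5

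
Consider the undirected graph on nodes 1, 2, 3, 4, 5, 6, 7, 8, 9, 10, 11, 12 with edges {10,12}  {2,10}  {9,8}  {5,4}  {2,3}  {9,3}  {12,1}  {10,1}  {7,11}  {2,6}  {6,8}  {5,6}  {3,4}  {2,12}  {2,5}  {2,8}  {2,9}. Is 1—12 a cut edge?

After removing 1—12, the path 1-10-12 still connects them, so the edge is not a bridge.

No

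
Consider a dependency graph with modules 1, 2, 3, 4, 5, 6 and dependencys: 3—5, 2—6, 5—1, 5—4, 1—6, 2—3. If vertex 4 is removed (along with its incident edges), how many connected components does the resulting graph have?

1

With 4 gone, the remaining components are: {1, 2, 3, 5, 6}.
That is 1 component.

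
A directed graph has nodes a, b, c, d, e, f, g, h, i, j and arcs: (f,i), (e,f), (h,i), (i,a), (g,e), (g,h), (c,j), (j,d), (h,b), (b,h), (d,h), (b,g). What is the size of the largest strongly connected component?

{b, g, h} are all mutually reachable — one SCC of size 3.
{f} is an SCC by itself.
{e} is an SCC by itself.
{i} is an SCC by itself.
{a} is an SCC by itself.
(and 3 more singleton SCCs)
The largest has 3 vertices.

3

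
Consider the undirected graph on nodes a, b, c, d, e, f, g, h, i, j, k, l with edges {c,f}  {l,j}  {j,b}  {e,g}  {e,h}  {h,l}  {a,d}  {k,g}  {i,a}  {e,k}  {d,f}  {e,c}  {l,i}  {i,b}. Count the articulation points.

1

Removing e increases the component count from 1 to 2, so e is a cut vertex.
By contrast removing d leaves 1 component; it is not a cut vertex. No other vertex is a cut vertex either.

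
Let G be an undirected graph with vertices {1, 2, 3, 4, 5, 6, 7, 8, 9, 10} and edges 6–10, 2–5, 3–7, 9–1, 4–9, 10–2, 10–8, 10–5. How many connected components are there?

3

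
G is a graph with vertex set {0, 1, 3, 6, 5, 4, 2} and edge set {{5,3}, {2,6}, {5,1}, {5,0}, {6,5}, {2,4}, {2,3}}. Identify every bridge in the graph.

0-5, 1-5, 2-4

The edges on the cycle 2-6-5-3-2 are not bridges since each lies on that cycle.
But removing 5–1 disconnects 5 from 1; removing 2–4 disconnects 2 from 4; removing 5–0 disconnects 5 from 0 — these are bridges.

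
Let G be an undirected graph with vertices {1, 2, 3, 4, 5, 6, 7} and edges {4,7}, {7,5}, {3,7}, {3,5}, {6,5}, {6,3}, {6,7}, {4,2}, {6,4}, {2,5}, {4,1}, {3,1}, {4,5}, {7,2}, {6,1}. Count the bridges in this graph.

0

The edges on the cycle 6-3-1-6 are not bridges since each lies on that cycle.
Every edge lies on some cycle, so there are no bridges.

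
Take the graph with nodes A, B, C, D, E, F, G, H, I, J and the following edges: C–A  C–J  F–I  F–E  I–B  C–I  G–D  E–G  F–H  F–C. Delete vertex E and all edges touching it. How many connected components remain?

2

With E gone, the remaining components are: {D, G}; {A, B, C, F, H, I, J}.
That is 2 components.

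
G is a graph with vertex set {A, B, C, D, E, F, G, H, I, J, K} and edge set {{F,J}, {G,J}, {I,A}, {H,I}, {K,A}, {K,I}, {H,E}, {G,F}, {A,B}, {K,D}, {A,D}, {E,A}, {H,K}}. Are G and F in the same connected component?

Yes

From G we can reach F, G, J, which includes F.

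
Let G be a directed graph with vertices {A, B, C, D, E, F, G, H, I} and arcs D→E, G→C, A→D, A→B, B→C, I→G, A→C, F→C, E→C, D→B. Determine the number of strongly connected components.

{G} is an SCC by itself.
{C} is an SCC by itself.
{I} is an SCC by itself.
{D} is an SCC by itself.
{B} is an SCC by itself.
(and 4 more singleton SCCs)
That gives 9 strongly connected components.

9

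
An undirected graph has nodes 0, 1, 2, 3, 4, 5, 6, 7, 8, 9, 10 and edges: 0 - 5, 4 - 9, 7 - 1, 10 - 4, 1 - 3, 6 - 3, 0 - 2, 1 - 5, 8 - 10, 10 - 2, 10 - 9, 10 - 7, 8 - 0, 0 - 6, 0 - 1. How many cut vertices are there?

1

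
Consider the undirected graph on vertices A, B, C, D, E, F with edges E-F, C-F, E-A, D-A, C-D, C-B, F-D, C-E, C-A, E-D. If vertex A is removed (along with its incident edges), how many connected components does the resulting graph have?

With A gone, the remaining components are: {B, C, D, E, F}.
That is 1 component.

1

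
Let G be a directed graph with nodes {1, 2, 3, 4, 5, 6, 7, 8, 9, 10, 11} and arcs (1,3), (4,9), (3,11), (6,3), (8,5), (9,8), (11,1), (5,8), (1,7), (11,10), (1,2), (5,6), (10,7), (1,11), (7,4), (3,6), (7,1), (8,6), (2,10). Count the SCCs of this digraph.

{1, 2, 3, 4, 5, 6, 7, 8, 9, 10, 11} are all mutually reachable — one SCC of size 11.
That gives 1 strongly connected component.

1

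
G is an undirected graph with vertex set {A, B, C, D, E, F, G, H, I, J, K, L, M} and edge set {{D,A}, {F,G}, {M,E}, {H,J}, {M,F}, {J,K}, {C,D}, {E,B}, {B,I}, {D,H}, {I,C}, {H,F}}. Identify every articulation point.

D, F, H, J

Removing D increases the component count from 2 to 3, so D is a cut vertex.
Removing F increases the component count from 2 to 3, so F is a cut vertex.
Removing H increases the component count from 2 to 3, so H is a cut vertex.
Likewise J is a cut vertex.
By contrast removing M leaves 2 components; it is not a cut vertex. No other vertex is a cut vertex either.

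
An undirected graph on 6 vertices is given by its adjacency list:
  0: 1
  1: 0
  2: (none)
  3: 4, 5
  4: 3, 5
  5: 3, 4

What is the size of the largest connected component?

2 is isolated — a component by itself.
Starting from 0 we can reach 0, 1. That is one component of size 2.
Starting from 3 we can reach 3, 4, 5. That is one component of size 3.
The largest has 3 vertices.

3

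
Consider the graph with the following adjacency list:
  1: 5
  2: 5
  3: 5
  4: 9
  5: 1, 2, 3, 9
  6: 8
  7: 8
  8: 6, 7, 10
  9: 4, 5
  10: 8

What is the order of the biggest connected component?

Starting from 6 we can reach 6, 7, 8, 10. That is one component of size 4.
Starting from 1 we can reach 1, 2, 3, 4, 5, 9. That is one component of size 6.
The largest has 6 vertices.

6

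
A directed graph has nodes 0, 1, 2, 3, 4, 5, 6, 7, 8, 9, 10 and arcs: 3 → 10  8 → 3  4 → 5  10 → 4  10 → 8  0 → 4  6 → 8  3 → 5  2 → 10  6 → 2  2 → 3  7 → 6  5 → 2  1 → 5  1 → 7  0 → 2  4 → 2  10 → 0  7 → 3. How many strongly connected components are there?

5

{0, 2, 3, 4, 5, 8, 10} are all mutually reachable — one SCC of size 7.
{6} is an SCC by itself.
{1} is an SCC by itself.
{9} is an SCC by itself.
{7} is an SCC by itself.
That gives 5 strongly connected components.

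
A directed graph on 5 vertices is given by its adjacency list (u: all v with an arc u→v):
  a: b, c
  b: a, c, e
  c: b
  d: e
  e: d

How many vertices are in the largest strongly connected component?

3

{a, b, c} are all mutually reachable — one SCC of size 3.
{d, e} are all mutually reachable — one SCC of size 2.
The largest has 3 vertices.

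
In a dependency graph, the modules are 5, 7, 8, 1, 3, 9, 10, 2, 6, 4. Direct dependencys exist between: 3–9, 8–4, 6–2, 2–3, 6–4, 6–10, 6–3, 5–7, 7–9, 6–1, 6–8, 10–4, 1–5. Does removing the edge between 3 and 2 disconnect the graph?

After removing 3–2, the path 3-6-2 still connects them, so the edge is not a bridge.

No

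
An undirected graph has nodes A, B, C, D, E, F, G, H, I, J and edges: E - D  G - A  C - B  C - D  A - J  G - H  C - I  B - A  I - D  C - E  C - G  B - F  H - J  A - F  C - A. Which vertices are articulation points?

C

Removing C increases the component count from 1 to 2, so C is a cut vertex.
By contrast removing G leaves 1 component; it is not a cut vertex. No other vertex is a cut vertex either.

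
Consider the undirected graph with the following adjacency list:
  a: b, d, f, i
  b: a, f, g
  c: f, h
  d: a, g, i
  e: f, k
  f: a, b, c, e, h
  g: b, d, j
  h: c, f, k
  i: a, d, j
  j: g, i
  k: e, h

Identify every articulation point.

Removing f increases the component count from 1 to 2, so f is a cut vertex.
By contrast removing c leaves 1 component; it is not a cut vertex. No other vertex is a cut vertex either.

f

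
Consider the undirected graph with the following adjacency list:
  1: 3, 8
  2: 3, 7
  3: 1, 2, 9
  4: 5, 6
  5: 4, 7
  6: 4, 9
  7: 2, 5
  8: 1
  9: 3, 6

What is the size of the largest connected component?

9

Starting from 1 we can reach 1, 2, 3, 4, 5, 6, 7, 8, 9. That is one component of size 9.
The largest has 9 vertices.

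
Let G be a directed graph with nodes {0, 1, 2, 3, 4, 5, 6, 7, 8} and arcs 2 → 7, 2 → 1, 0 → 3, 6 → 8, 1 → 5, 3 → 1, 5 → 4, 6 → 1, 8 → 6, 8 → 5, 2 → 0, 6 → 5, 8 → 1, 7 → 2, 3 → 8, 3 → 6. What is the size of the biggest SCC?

{2, 7} are all mutually reachable — one SCC of size 2.
{6, 8} are all mutually reachable — one SCC of size 2.
{0} is an SCC by itself.
{5} is an SCC by itself.
{3} is an SCC by itself.
(and 2 more singleton SCCs)
The largest has 2 vertices.

2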